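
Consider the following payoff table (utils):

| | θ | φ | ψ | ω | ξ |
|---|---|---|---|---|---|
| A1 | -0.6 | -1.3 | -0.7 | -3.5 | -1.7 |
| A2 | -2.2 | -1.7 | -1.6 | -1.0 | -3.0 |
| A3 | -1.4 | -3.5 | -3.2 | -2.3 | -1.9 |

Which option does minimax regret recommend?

A2

Column bests: θ=-0.6, φ=-1.3, ψ=-0.7, ω=-1.0, ξ=-1.7.
A1 regrets: 0.0, 0.0, 0.0, 2.5, 0.0 → max 2.5
A2 regrets: 1.6, 0.4, 0.9, 0.0, 1.3 → max 1.6
A3 regrets: 0.8, 2.2, 2.5, 1.3, 0.2 → max 2.5
Smallest max regret = 1.6 → A2.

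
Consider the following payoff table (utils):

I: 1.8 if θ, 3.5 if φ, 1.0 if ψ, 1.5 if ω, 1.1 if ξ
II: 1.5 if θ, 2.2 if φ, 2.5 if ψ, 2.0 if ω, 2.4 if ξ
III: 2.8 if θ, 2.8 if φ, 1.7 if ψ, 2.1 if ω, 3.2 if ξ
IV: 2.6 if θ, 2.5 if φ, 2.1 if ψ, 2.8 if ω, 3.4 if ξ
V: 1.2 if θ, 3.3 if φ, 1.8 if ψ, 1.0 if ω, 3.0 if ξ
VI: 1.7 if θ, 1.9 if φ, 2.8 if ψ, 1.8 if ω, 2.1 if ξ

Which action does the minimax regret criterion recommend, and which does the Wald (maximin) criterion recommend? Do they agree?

Column bests: θ=2.8, φ=3.5, ψ=2.8, ω=2.8, ξ=3.4.
I regrets: 1.0, 0.0, 1.8, 1.3, 2.3 → max 2.3
II regrets: 1.3, 1.3, 0.3, 0.8, 1.0 → max 1.3
III regrets: 0.0, 0.7, 1.1, 0.7, 0.2 → max 1.1
IV regrets: 0.2, 1.0, 0.7, 0.0, 0.0 → max 1.0
V regrets: 1.6, 0.2, 1.0, 1.8, 0.4 → max 1.8
VI regrets: 1.1, 1.6, 0.0, 1.0, 1.3 → max 1.6
Smallest max regret = 1.0 → IV.
Row minima: I=1.0, II=1.5, III=1.7, IV=2.1, V=1.0, VI=1.7
Best worst-case = 2.1 → IV.

minimax regret → IV; maximin → IV (agree)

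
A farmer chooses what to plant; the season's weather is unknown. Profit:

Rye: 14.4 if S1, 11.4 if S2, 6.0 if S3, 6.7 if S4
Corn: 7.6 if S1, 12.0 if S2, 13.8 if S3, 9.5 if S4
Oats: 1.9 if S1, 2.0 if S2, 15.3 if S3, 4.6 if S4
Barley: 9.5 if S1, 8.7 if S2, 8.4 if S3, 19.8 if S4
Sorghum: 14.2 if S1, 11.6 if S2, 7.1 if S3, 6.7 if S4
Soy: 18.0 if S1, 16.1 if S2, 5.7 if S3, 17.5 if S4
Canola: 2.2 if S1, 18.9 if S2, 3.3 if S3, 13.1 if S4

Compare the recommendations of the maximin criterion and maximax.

Row minima: Rye=6.0, Corn=7.6, Oats=1.9, Barley=8.4, Sorghum=6.7, Soy=5.7, Canola=2.2
Best worst-case = 8.4 → Barley.
Row maxima: Rye=14.4, Corn=13.8, Oats=15.3, Barley=19.8, Sorghum=14.2, Soy=18.0, Canola=18.9
Best best-case = 19.8 → Barley.

maximin → Barley; maximax → Barley (agree)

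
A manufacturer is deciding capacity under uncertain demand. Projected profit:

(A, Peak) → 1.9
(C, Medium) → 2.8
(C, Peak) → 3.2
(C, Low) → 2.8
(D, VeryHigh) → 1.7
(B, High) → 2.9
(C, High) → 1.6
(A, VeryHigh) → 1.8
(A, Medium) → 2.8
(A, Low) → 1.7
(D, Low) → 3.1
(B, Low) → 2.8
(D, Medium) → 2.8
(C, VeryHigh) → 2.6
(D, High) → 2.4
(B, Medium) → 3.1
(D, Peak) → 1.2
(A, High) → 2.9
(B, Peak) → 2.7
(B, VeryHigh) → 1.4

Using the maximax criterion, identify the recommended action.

C

Row maxima: A=2.9, B=3.1, C=3.2, D=3.1
Best best-case = 3.2 → C.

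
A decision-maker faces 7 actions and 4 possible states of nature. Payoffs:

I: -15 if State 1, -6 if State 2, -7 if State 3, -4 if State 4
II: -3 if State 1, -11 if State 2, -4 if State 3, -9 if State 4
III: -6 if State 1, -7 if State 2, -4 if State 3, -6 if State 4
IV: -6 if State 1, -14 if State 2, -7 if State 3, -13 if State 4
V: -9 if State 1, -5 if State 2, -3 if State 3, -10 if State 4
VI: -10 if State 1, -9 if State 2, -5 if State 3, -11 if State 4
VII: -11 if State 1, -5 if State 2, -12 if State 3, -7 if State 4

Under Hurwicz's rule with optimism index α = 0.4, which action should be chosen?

III

I: 0.4·(-4) + 0.6·(-15) = -10.6
II: 0.4·(-3) + 0.6·(-11) = -7.8
III: 0.4·(-4) + 0.6·(-7) = -5.8
IV: 0.4·(-6) + 0.6·(-14) = -10.8
V: 0.4·(-3) + 0.6·(-10) = -7.2
VI: 0.4·(-5) + 0.6·(-11) = -8.6
VII: 0.4·(-5) + 0.6·(-12) = -9.2
Highest Hurwicz score = -5.8 → III.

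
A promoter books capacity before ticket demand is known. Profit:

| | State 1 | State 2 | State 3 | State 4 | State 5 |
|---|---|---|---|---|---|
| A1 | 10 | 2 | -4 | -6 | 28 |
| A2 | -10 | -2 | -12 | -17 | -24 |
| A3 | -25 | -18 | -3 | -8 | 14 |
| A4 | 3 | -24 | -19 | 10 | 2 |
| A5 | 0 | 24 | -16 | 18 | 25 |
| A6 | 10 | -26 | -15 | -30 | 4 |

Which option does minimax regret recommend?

Column bests: State 1=10, State 2=24, State 3=-3, State 4=18, State 5=28.
A1 regrets: 0, 22, 1, 24, 0 → max 24
A2 regrets: 20, 26, 9, 35, 52 → max 52
A3 regrets: 35, 42, 0, 26, 14 → max 42
A4 regrets: 7, 48, 16, 8, 26 → max 48
A5 regrets: 10, 0, 13, 0, 3 → max 13
A6 regrets: 0, 50, 12, 48, 24 → max 50
Smallest max regret = 13 → A5.

A5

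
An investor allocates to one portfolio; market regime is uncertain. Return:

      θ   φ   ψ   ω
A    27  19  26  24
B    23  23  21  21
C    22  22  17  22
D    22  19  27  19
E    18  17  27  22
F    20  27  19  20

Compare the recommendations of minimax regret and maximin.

minimax regret → B; maximin → B (agree)

Column bests: θ=27, φ=27, ψ=27, ω=24.
A regrets: 0, 8, 1, 0 → max 8
B regrets: 4, 4, 6, 3 → max 6
C regrets: 5, 5, 10, 2 → max 10
D regrets: 5, 8, 0, 5 → max 8
E regrets: 9, 10, 0, 2 → max 10
F regrets: 7, 0, 8, 4 → max 8
Smallest max regret = 6 → B.
Row minima: A=19, B=21, C=17, D=19, E=17, F=19
Best worst-case = 21 → B.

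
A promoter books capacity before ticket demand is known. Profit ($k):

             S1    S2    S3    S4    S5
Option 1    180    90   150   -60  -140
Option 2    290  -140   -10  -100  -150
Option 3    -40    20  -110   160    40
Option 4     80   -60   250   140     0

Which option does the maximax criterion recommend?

Option 2

Row maxima: Option 1=180, Option 2=290, Option 3=160, Option 4=250
Best best-case = 290 → Option 2.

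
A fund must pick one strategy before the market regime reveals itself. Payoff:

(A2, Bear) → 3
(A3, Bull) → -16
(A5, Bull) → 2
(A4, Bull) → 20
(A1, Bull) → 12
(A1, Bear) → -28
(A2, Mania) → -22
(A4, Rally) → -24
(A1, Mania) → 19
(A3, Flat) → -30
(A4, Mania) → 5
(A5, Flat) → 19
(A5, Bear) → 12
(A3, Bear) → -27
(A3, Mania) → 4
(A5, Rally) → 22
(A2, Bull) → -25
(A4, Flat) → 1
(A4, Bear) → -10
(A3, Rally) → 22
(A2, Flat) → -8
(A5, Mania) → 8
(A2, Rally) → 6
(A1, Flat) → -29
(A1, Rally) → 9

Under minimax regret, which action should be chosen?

Column bests: Bear=12, Flat=19, Bull=20, Rally=22, Mania=19.
A1 regrets: 40, 48, 8, 13, 0 → max 48
A2 regrets: 9, 27, 45, 16, 41 → max 45
A3 regrets: 39, 49, 36, 0, 15 → max 49
A4 regrets: 22, 18, 0, 46, 14 → max 46
A5 regrets: 0, 0, 18, 0, 11 → max 18
Smallest max regret = 18 → A5.

A5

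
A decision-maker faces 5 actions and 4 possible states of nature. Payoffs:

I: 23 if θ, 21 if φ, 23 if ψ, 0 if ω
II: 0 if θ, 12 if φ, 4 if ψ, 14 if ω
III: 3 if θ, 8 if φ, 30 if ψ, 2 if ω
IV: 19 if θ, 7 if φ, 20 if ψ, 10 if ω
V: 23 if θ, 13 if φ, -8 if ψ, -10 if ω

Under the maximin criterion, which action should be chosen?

Row minima: I=0, II=0, III=2, IV=7, V=-10
Best worst-case = 7 → IV.

IV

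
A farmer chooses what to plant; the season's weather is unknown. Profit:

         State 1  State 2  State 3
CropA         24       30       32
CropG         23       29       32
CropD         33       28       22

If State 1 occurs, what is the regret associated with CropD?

0

Best payoff under State 1 is 33.
Regret = 33 − 33 = 0.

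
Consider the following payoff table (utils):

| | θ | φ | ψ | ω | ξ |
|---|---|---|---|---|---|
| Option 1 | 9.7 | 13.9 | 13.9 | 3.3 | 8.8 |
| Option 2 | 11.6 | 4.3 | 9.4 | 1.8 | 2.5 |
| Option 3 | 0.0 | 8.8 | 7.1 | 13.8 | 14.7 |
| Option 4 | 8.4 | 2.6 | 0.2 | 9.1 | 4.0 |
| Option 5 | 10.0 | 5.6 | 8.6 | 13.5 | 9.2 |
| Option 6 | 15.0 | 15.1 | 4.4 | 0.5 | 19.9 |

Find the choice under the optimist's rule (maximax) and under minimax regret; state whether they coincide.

maximax → Option 6; minimax regret → Option 5 (disagree)

Row maxima: Option 1=13.9, Option 2=11.6, Option 3=14.7, Option 4=9.1, Option 5=13.5, Option 6=19.9
Best best-case = 19.9 → Option 6.
Column bests: θ=15.0, φ=15.1, ψ=13.9, ω=13.8, ξ=19.9.
Option 1 regrets: 5.3, 1.2, 0.0, 10.5, 11.1 → max 11.1
Option 2 regrets: 3.4, 10.8, 4.5, 12.0, 17.4 → max 17.4
Option 3 regrets: 15.0, 6.3, 6.8, 0.0, 5.2 → max 15.0
Option 4 regrets: 6.6, 12.5, 13.7, 4.7, 15.9 → max 15.9
Option 5 regrets: 5.0, 9.5, 5.3, 0.3, 10.7 → max 10.7
Option 6 regrets: 0.0, 0.0, 9.5, 13.3, 0.0 → max 13.3
Smallest max regret = 10.7 → Option 5.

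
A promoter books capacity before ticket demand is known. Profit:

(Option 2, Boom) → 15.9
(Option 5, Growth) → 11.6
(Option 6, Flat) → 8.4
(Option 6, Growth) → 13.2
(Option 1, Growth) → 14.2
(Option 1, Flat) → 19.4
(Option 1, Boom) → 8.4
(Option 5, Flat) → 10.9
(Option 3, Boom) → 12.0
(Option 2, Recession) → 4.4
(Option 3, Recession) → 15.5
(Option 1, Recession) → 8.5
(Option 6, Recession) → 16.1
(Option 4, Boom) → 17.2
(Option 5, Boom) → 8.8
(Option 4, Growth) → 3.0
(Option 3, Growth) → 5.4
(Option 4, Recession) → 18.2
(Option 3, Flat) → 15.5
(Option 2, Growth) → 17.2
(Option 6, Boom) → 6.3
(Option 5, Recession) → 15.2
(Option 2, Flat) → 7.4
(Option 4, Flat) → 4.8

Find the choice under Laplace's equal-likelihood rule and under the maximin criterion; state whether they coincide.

Row averages: Option 1=12.625, Option 2=11.225, Option 3=12.1, Option 4=10.8, Option 5=11.625, Option 6=11
Highest average = 12.625 → Option 1.
Row minima: Option 1=8.4, Option 2=4.4, Option 3=5.4, Option 4=3.0, Option 5=8.8, Option 6=6.3
Best worst-case = 8.8 → Option 5.

laplace → Option 1; maximin → Option 5 (disagree)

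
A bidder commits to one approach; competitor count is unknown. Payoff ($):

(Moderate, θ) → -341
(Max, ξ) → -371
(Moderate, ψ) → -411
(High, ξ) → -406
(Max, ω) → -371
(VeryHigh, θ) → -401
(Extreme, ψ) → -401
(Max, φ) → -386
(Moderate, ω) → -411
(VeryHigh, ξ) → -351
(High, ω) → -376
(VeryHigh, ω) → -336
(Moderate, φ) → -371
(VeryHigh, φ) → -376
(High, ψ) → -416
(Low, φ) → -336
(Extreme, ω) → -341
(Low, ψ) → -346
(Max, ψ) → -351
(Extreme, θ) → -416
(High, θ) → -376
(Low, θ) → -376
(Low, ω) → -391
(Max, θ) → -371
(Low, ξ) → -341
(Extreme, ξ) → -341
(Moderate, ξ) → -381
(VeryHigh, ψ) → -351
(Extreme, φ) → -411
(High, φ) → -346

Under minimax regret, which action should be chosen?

Max

Column bests: θ=-341, φ=-336, ψ=-346, ω=-336, ξ=-341.
Low regrets: 35, 0, 0, 55, 0 → max 55
Moderate regrets: 0, 35, 65, 75, 40 → max 75
High regrets: 35, 10, 70, 40, 65 → max 70
VeryHigh regrets: 60, 40, 5, 0, 10 → max 60
Extreme regrets: 75, 75, 55, 5, 0 → max 75
Max regrets: 30, 50, 5, 35, 30 → max 50
Smallest max regret = 50 → Max.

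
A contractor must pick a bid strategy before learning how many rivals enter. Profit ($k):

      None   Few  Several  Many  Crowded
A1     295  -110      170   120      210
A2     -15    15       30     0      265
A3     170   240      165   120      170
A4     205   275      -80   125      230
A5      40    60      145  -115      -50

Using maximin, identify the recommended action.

Row minima: A1=-110, A2=-15, A3=120, A4=-80, A5=-115
Best worst-case = 120 → A3.

A3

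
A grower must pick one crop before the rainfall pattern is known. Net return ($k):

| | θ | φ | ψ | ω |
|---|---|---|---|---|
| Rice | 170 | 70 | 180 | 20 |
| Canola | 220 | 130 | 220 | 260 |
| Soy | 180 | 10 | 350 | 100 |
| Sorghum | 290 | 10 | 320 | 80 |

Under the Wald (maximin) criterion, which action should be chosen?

Canola

Row minima: Rice=20, Canola=130, Soy=10, Sorghum=10
Best worst-case = 130 → Canola.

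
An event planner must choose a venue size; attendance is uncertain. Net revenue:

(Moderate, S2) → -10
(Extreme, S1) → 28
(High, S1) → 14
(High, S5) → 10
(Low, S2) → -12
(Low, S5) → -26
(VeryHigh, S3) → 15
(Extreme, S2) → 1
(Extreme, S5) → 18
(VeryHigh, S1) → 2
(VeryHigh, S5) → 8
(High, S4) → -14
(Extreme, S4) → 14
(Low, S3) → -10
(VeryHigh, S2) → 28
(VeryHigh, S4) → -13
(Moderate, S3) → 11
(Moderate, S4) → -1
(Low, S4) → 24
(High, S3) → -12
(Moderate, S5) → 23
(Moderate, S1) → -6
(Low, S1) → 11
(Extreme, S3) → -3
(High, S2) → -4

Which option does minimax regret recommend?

Column bests: S1=28, S2=28, S3=15, S4=24, S5=23.
Low regrets: 17, 40, 25, 0, 49 → max 49
Moderate regrets: 34, 38, 4, 25, 0 → max 38
High regrets: 14, 32, 27, 38, 13 → max 38
VeryHigh regrets: 26, 0, 0, 37, 15 → max 37
Extreme regrets: 0, 27, 18, 10, 5 → max 27
Smallest max regret = 27 → Extreme.

Extreme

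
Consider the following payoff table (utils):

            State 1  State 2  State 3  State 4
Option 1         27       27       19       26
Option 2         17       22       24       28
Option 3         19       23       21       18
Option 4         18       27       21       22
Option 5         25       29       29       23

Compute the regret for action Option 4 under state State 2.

Best payoff under State 2 is 29.
Regret = 29 − 27 = 2.

2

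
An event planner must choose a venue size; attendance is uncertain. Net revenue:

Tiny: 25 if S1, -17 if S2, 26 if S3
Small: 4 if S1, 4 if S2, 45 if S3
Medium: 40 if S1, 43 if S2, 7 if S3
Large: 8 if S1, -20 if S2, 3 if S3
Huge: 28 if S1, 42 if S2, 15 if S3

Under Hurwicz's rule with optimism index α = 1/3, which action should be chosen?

Huge

Tiny: 1/3·26 + 2/3·(-17) = -8/3
Small: 1/3·45 + 2/3·4 = 53/3
Medium: 1/3·43 + 2/3·7 = 19
Large: 1/3·8 + 2/3·(-20) = -32/3
Huge: 1/3·42 + 2/3·15 = 24
Highest Hurwicz score = 24 → Huge.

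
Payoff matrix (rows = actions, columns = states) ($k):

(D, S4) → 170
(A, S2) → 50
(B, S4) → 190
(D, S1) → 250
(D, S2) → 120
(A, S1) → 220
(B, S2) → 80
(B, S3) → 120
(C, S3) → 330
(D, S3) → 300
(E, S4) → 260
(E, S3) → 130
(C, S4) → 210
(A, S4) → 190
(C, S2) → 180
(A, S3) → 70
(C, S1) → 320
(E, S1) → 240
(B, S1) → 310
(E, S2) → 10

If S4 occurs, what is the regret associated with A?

Best payoff under S4 is 260.
Regret = 260 − 190 = 70.

70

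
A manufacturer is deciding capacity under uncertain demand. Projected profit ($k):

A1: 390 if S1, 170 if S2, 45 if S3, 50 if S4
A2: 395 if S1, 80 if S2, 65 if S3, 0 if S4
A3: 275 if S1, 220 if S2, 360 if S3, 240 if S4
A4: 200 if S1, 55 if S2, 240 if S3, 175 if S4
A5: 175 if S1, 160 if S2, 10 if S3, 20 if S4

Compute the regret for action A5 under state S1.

Best payoff under S1 is 395.
Regret = 395 − 175 = 220.

220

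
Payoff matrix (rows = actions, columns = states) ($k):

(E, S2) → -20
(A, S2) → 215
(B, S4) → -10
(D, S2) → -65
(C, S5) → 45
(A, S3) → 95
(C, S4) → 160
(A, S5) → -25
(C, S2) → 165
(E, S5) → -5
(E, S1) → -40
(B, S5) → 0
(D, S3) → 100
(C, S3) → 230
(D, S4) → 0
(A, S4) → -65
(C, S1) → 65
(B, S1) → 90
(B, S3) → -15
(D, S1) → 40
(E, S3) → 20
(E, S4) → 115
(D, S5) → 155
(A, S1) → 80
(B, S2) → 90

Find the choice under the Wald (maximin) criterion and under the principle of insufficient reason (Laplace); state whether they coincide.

Row minima: A=-65, B=-15, C=45, D=-65, E=-40
Best worst-case = 45 → C.
Row averages: A=60, B=31, C=133, D=46, E=14
Highest average = 133 → C.

maximin → C; laplace → C (agree)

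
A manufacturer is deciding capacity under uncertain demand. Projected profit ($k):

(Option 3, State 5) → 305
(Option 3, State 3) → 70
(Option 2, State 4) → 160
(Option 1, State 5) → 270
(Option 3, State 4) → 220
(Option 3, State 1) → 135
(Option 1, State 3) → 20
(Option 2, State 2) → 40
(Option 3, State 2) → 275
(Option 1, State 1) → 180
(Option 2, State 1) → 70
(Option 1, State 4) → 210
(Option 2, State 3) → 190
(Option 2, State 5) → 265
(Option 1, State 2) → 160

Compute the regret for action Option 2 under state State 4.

60

Best payoff under State 4 is 220.
Regret = 220 − 160 = 60.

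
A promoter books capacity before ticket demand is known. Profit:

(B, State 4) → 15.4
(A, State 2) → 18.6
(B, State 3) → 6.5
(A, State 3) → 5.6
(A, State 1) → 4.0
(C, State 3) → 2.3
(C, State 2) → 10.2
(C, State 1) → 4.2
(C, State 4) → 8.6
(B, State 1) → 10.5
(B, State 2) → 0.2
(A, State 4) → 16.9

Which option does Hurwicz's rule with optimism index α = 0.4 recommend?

A: 0.4·18.6 + 0.6·4.0 = 9.84
B: 0.4·15.4 + 0.6·0.2 = 6.28
C: 0.4·10.2 + 0.6·2.3 = 5.46
Highest Hurwicz score = 9.84 → A.

A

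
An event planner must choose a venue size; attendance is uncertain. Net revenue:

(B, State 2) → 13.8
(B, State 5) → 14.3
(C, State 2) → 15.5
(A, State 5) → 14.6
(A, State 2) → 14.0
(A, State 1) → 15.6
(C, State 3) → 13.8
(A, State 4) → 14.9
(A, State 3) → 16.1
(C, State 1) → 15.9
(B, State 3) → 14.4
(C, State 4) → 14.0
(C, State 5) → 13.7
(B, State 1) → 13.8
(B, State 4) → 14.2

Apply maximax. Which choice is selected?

Row maxima: A=16.1, B=14.4, C=15.9
Best best-case = 16.1 → A.

A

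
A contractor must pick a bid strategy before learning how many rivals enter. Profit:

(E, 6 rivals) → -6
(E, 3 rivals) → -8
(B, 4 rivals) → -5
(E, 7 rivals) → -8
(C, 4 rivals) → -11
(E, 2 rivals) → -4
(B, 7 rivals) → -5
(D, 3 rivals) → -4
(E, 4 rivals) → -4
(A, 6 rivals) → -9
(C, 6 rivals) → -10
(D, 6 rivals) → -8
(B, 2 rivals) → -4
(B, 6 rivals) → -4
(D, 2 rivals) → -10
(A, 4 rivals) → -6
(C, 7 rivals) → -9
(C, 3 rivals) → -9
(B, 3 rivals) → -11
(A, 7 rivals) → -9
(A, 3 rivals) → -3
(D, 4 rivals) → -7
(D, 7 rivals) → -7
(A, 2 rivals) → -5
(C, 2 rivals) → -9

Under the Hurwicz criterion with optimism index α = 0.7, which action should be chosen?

A: 0.7·(-3) + 0.3·(-9) = -4.8
B: 0.7·(-4) + 0.3·(-11) = -6.1
C: 0.7·(-9) + 0.3·(-11) = -9.6
D: 0.7·(-4) + 0.3·(-10) = -5.8
E: 0.7·(-4) + 0.3·(-8) = -5.2
Highest Hurwicz score = -4.8 → A.

A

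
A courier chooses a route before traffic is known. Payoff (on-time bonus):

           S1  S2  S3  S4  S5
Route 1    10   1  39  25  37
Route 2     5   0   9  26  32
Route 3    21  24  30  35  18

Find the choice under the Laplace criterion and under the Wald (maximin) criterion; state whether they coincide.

Row averages: Route 1=22.4, Route 2=14.4, Route 3=25.6
Highest average = 25.6 → Route 3.
Row minima: Route 1=1, Route 2=0, Route 3=18
Best worst-case = 18 → Route 3.

laplace → Route 3; maximin → Route 3 (agree)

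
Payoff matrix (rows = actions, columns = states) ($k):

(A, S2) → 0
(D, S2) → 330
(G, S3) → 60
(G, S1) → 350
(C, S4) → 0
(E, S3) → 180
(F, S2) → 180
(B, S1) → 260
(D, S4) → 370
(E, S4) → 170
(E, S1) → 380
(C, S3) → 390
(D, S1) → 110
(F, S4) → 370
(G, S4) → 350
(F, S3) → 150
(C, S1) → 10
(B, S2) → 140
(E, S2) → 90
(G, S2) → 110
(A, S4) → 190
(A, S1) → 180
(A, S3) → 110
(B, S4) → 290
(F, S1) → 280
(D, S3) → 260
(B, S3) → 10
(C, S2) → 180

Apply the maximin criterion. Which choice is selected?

F

Row minima: A=0, B=10, C=0, D=110, E=90, F=150, G=60
Best worst-case = 150 → F.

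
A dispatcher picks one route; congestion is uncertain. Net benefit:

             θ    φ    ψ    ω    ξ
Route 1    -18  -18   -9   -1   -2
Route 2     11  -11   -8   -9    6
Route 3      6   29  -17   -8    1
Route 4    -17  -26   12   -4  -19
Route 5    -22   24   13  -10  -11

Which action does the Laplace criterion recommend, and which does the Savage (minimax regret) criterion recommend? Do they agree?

Row averages: Route 1=-9.6, Route 2=-2.2, Route 3=2.2, Route 4=-10.8, Route 5=-1.2
Highest average = 2.2 → Route 3.
Column bests: θ=11, φ=29, ψ=13, ω=-1, ξ=6.
Route 1 regrets: 29, 47, 22, 0, 8 → max 47
Route 2 regrets: 0, 40, 21, 8, 0 → max 40
Route 3 regrets: 5, 0, 30, 7, 5 → max 30
Route 4 regrets: 28, 55, 1, 3, 25 → max 55
Route 5 regrets: 33, 5, 0, 9, 17 → max 33
Smallest max regret = 30 → Route 3.

laplace → Route 3; minimax regret → Route 3 (agree)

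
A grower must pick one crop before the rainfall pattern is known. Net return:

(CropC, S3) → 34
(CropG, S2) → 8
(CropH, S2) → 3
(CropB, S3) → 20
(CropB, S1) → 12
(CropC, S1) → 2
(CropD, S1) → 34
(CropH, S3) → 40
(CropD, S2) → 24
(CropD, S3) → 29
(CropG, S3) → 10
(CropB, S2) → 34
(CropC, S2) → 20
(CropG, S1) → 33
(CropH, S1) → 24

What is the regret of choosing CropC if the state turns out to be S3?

Best payoff under S3 is 40.
Regret = 40 − 34 = 6.

6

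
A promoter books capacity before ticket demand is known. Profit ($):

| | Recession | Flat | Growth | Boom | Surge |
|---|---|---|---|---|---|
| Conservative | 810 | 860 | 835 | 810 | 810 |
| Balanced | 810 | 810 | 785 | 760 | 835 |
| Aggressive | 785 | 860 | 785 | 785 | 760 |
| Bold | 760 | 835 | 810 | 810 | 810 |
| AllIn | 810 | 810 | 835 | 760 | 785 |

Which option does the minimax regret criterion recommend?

Column bests: Recession=810, Flat=860, Growth=835, Boom=810, Surge=835.
Conservative regrets: 0, 0, 0, 0, 25 → max 25
Balanced regrets: 0, 50, 50, 50, 0 → max 50
Aggressive regrets: 25, 0, 50, 25, 75 → max 75
Bold regrets: 50, 25, 25, 0, 25 → max 50
AllIn regrets: 0, 50, 0, 50, 50 → max 50
Smallest max regret = 25 → Conservative.

Conservative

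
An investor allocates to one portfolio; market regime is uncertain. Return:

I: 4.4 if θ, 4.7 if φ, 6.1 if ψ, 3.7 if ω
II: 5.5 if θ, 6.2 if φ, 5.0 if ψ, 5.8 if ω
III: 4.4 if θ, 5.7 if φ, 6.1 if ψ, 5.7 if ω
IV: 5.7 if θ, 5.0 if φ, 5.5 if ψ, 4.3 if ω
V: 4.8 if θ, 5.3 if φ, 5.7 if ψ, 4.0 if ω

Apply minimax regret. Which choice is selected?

II

Column bests: θ=5.7, φ=6.2, ψ=6.1, ω=5.8.
I regrets: 1.3, 1.5, 0.0, 2.1 → max 2.1
II regrets: 0.2, 0.0, 1.1, 0.0 → max 1.1
III regrets: 1.3, 0.5, 0.0, 0.1 → max 1.3
IV regrets: 0.0, 1.2, 0.6, 1.5 → max 1.5
V regrets: 0.9, 0.9, 0.4, 1.8 → max 1.8
Smallest max regret = 1.1 → II.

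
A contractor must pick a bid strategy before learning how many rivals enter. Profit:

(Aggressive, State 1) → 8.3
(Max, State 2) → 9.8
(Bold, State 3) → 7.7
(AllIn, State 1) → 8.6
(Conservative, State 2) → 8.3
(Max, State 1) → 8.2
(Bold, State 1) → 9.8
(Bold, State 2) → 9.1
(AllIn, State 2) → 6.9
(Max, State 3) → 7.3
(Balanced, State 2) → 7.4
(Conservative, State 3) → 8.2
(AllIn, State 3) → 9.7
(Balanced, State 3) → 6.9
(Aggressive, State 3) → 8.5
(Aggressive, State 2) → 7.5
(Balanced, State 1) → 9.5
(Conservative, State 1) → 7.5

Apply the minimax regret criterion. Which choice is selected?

Column bests: State 1=9.8, State 2=9.8, State 3=9.7.
Conservative regrets: 2.3, 1.5, 1.5 → max 2.3
Balanced regrets: 0.3, 2.4, 2.8 → max 2.8
Aggressive regrets: 1.5, 2.3, 1.2 → max 2.3
Bold regrets: 0.0, 0.7, 2.0 → max 2.0
AllIn regrets: 1.2, 2.9, 0.0 → max 2.9
Max regrets: 1.6, 0.0, 2.4 → max 2.4
Smallest max regret = 2.0 → Bold.

Bold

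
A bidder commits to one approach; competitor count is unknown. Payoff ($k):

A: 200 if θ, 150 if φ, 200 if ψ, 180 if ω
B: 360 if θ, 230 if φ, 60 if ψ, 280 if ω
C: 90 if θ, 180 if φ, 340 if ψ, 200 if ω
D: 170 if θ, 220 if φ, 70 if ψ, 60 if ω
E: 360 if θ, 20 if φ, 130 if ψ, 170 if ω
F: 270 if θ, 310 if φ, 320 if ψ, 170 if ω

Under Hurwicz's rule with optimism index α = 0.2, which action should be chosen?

A: 0.2·200 + 0.8·150 = 160
B: 0.2·360 + 0.8·60 = 120
C: 0.2·340 + 0.8·90 = 140
D: 0.2·220 + 0.8·60 = 92
E: 0.2·360 + 0.8·20 = 88
F: 0.2·320 + 0.8·170 = 200
Highest Hurwicz score = 200 → F.

F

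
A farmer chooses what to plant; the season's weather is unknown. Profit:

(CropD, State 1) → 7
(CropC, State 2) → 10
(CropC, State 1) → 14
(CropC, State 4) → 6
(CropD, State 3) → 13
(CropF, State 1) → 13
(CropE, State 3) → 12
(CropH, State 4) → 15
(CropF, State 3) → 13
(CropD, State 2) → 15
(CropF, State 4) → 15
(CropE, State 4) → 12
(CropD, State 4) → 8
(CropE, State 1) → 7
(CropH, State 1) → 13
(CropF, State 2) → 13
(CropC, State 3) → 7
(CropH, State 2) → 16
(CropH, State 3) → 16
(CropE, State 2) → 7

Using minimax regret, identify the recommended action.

CropH

Column bests: State 1=14, State 2=16, State 3=16, State 4=15.
CropH regrets: 1, 0, 0, 0 → max 1
CropD regrets: 7, 1, 3, 7 → max 7
CropF regrets: 1, 3, 3, 0 → max 3
CropE regrets: 7, 9, 4, 3 → max 9
CropC regrets: 0, 6, 9, 9 → max 9
Smallest max regret = 1 → CropH.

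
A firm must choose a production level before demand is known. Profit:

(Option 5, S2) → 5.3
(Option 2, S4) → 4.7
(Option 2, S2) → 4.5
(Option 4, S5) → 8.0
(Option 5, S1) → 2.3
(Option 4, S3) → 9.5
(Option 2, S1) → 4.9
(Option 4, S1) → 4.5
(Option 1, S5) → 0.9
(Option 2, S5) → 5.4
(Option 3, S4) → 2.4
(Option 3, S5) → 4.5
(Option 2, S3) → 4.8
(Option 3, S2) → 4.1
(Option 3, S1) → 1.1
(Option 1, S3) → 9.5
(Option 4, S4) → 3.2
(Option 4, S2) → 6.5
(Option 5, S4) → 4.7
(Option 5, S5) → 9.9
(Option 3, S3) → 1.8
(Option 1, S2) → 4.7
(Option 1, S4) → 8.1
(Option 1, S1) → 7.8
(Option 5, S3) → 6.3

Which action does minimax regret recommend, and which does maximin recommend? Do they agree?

Column bests: S1=7.8, S2=6.5, S3=9.5, S4=8.1, S5=9.9.
Option 1 regrets: 0.0, 1.8, 0.0, 0.0, 9.0 → max 9.0
Option 2 regrets: 2.9, 2.0, 4.7, 3.4, 4.5 → max 4.7
Option 3 regrets: 6.7, 2.4, 7.7, 5.7, 5.4 → max 7.7
Option 4 regrets: 3.3, 0.0, 0.0, 4.9, 1.9 → max 4.9
Option 5 regrets: 5.5, 1.2, 3.2, 3.4, 0.0 → max 5.5
Smallest max regret = 4.7 → Option 2.
Row minima: Option 1=0.9, Option 2=4.5, Option 3=1.1, Option 4=3.2, Option 5=2.3
Best worst-case = 4.5 → Option 2.

minimax regret → Option 2; maximin → Option 2 (agree)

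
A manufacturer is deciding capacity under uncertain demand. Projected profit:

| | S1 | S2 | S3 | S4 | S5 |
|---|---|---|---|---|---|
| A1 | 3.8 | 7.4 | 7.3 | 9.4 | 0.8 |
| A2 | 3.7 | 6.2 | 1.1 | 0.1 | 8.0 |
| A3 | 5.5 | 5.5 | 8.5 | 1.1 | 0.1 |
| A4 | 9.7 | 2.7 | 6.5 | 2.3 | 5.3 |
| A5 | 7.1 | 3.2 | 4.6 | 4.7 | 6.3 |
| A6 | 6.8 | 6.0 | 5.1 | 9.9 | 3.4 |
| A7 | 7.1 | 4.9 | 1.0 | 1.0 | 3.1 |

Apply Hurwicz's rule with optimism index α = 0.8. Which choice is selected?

A1: 0.8·9.4 + 0.2·0.8 = 7.68
A2: 0.8·8.0 + 0.2·0.1 = 6.42
A3: 0.8·8.5 + 0.2·0.1 = 6.82
A4: 0.8·9.7 + 0.2·2.3 = 8.22
A5: 0.8·7.1 + 0.2·3.2 = 6.32
A6: 0.8·9.9 + 0.2·3.4 = 8.6
A7: 0.8·7.1 + 0.2·1.0 = 5.88
Highest Hurwicz score = 8.6 → A6.

A6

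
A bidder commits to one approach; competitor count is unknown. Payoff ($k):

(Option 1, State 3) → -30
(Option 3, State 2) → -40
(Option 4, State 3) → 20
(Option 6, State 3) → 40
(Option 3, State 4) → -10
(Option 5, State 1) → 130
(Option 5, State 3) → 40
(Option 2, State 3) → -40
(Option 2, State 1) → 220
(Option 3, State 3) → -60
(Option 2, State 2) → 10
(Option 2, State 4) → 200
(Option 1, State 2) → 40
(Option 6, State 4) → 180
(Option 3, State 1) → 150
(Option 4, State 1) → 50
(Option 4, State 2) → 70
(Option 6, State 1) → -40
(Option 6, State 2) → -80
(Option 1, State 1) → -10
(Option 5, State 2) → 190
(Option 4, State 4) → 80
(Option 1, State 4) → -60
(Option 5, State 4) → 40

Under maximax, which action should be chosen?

Option 2

Row maxima: Option 1=40, Option 2=220, Option 3=150, Option 4=80, Option 5=190, Option 6=180
Best best-case = 220 → Option 2.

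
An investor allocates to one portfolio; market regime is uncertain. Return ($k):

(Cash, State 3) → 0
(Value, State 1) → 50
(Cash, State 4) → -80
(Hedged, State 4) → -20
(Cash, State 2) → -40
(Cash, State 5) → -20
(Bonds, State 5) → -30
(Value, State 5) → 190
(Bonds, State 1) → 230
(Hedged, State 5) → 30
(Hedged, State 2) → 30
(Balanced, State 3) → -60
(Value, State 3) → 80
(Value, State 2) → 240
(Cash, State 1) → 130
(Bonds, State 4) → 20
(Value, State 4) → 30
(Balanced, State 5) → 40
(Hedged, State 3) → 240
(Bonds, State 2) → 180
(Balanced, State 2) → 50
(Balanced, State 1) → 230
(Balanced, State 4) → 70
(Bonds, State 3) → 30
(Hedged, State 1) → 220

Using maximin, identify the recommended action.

Value

Row minima: Value=30, Bonds=-30, Hedged=-20, Cash=-80, Balanced=-60
Best worst-case = 30 → Value.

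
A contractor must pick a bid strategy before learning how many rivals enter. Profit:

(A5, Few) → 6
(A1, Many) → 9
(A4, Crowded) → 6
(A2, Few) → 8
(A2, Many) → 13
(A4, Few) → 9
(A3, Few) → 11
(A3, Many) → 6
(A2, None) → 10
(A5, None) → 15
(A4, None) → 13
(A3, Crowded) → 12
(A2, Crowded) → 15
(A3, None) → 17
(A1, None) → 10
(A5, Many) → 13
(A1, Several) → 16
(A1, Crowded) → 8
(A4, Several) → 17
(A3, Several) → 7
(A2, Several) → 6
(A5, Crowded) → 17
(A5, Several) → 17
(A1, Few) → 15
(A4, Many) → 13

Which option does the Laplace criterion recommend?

A5

Row averages: A1=11.6, A2=10.4, A3=10.6, A4=11.6, A5=13.6
Highest average = 13.6 → A5.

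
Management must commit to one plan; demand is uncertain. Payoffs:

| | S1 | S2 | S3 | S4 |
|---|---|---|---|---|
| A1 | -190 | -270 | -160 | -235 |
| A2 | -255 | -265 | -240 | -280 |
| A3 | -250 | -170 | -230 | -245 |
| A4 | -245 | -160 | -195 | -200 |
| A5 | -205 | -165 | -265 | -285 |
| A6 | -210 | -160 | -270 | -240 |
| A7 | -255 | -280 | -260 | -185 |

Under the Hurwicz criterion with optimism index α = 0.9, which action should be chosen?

A1: 0.9·(-160) + 0.1·(-270) = -171
A2: 0.9·(-240) + 0.1·(-280) = -244
A3: 0.9·(-170) + 0.1·(-250) = -178
A4: 0.9·(-160) + 0.1·(-245) = -168.5
A5: 0.9·(-165) + 0.1·(-285) = -177
A6: 0.9·(-160) + 0.1·(-270) = -171
A7: 0.9·(-185) + 0.1·(-280) = -194.5
Highest Hurwicz score = -168.5 → A4.

A4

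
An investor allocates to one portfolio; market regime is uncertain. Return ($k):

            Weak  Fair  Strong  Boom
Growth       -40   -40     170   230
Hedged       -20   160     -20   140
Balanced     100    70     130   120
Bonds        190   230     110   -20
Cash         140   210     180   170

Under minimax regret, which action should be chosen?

Cash

Column bests: Weak=190, Fair=230, Strong=180, Boom=230.
Growth regrets: 230, 270, 10, 0 → max 270
Hedged regrets: 210, 70, 200, 90 → max 210
Balanced regrets: 90, 160, 50, 110 → max 160
Bonds regrets: 0, 0, 70, 250 → max 250
Cash regrets: 50, 20, 0, 60 → max 60
Smallest max regret = 60 → Cash.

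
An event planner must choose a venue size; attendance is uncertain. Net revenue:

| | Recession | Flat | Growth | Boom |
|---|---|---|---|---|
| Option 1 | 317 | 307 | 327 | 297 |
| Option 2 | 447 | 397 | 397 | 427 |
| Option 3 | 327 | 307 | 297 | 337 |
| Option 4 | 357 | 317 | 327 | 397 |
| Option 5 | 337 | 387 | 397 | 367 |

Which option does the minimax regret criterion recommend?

Column bests: Recession=447, Flat=397, Growth=397, Boom=427.
Option 1 regrets: 130, 90, 70, 130 → max 130
Option 2 regrets: 0, 0, 0, 0 → max 0
Option 3 regrets: 120, 90, 100, 90 → max 120
Option 4 regrets: 90, 80, 70, 30 → max 90
Option 5 regrets: 110, 10, 0, 60 → max 110
Smallest max regret = 0 → Option 2.

Option 2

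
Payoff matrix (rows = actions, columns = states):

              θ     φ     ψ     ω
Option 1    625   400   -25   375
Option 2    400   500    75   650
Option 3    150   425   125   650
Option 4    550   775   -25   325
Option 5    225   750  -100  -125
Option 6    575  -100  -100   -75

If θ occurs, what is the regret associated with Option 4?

Best payoff under θ is 625.
Regret = 625 − 550 = 75.

75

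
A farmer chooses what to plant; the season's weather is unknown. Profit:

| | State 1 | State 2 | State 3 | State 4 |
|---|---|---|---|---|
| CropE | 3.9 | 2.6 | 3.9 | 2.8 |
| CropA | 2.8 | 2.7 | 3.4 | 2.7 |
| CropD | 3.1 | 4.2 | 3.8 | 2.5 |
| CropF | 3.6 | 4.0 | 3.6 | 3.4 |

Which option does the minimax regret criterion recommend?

Column bests: State 1=3.9, State 2=4.2, State 3=3.9, State 4=3.4.
CropE regrets: 0.0, 1.6, 0.0, 0.6 → max 1.6
CropA regrets: 1.1, 1.5, 0.5, 0.7 → max 1.5
CropD regrets: 0.8, 0.0, 0.1, 0.9 → max 0.9
CropF regrets: 0.3, 0.2, 0.3, 0.0 → max 0.3
Smallest max regret = 0.3 → CropF.

CropF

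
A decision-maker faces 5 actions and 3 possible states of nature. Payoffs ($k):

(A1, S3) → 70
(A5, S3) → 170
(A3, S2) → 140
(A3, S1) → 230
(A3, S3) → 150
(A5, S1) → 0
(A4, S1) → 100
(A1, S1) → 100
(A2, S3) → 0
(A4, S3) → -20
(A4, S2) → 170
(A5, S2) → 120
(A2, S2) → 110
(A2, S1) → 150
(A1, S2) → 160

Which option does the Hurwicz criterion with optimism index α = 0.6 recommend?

A3

A1: 0.6·160 + 0.4·70 = 124
A2: 0.6·150 + 0.4·0 = 90
A3: 0.6·230 + 0.4·140 = 194
A4: 0.6·170 + 0.4·(-20) = 94
A5: 0.6·170 + 0.4·0 = 102
Highest Hurwicz score = 194 → A3.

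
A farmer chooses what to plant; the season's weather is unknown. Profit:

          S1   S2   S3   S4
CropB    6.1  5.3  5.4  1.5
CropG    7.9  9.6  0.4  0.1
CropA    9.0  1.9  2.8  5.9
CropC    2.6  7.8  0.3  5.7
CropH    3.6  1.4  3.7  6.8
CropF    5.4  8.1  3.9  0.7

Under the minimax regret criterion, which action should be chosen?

Column bests: S1=9.0, S2=9.6, S3=5.4, S4=6.8.
CropB regrets: 2.9, 4.3, 0.0, 5.3 → max 5.3
CropG regrets: 1.1, 0.0, 5.0, 6.7 → max 6.7
CropA regrets: 0.0, 7.7, 2.6, 0.9 → max 7.7
CropC regrets: 6.4, 1.8, 5.1, 1.1 → max 6.4
CropH regrets: 5.4, 8.2, 1.7, 0.0 → max 8.2
CropF regrets: 3.6, 1.5, 1.5, 6.1 → max 6.1
Smallest max regret = 5.3 → CropB.

CropB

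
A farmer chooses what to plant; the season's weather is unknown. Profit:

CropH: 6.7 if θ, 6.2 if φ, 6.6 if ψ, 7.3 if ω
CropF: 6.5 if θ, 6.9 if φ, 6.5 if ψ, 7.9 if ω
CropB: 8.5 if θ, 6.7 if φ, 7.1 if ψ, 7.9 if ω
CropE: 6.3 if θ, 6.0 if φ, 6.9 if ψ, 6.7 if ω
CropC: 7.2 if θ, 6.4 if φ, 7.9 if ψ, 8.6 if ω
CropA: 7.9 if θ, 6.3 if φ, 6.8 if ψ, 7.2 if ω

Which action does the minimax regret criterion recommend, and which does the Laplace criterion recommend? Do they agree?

minimax regret → CropB; laplace → CropB (agree)

Column bests: θ=8.5, φ=6.9, ψ=7.9, ω=8.6.
CropH regrets: 1.8, 0.7, 1.3, 1.3 → max 1.8
CropF regrets: 2.0, 0.0, 1.4, 0.7 → max 2.0
CropB regrets: 0.0, 0.2, 0.8, 0.7 → max 0.8
CropE regrets: 2.2, 0.9, 1.0, 1.9 → max 2.2
CropC regrets: 1.3, 0.5, 0.0, 0.0 → max 1.3
CropA regrets: 0.6, 0.6, 1.1, 1.4 → max 1.4
Smallest max regret = 0.8 → CropB.
Row averages: CropH=6.7, CropF=6.95, CropB=7.55, CropE=6.475, CropC=7.525, CropA=7.05
Highest average = 7.55 → CropB.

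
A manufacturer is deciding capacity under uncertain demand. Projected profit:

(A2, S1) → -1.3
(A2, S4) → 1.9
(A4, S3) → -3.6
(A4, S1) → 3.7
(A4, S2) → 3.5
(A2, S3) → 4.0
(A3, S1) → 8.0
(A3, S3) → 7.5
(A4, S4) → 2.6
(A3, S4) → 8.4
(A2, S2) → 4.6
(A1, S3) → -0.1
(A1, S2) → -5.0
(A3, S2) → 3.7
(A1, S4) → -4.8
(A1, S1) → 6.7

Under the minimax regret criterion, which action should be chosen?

A3

Column bests: S1=8.0, S2=4.6, S3=7.5, S4=8.4.
A1 regrets: 1.3, 9.6, 7.6, 13.2 → max 13.2
A2 regrets: 9.3, 0.0, 3.5, 6.5 → max 9.3
A3 regrets: 0.0, 0.9, 0.0, 0.0 → max 0.9
A4 regrets: 4.3, 1.1, 11.1, 5.8 → max 11.1
Smallest max regret = 0.9 → A3.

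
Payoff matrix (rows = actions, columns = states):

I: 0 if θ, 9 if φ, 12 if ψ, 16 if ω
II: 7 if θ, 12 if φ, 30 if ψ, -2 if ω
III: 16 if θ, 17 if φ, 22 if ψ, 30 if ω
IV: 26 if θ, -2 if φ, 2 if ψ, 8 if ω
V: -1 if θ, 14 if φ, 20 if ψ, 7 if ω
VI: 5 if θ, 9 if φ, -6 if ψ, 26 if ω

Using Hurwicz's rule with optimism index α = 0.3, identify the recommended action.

III

I: 0.3·16 + 0.7·0 = 4.8
II: 0.3·30 + 0.7·(-2) = 7.6
III: 0.3·30 + 0.7·16 = 20.2
IV: 0.3·26 + 0.7·(-2) = 6.4
V: 0.3·20 + 0.7·(-1) = 5.3
VI: 0.3·26 + 0.7·(-6) = 3.6
Highest Hurwicz score = 20.2 → III.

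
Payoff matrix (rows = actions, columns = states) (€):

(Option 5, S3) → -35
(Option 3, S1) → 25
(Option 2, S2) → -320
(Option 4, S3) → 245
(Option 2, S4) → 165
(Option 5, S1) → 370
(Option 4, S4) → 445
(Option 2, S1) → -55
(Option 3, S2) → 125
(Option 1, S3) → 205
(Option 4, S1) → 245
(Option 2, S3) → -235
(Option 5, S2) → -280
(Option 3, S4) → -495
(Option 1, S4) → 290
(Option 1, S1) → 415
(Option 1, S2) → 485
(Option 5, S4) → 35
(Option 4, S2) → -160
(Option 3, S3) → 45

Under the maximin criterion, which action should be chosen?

Row minima: Option 1=205, Option 2=-320, Option 3=-495, Option 4=-160, Option 5=-280
Best worst-case = 205 → Option 1.

Option 1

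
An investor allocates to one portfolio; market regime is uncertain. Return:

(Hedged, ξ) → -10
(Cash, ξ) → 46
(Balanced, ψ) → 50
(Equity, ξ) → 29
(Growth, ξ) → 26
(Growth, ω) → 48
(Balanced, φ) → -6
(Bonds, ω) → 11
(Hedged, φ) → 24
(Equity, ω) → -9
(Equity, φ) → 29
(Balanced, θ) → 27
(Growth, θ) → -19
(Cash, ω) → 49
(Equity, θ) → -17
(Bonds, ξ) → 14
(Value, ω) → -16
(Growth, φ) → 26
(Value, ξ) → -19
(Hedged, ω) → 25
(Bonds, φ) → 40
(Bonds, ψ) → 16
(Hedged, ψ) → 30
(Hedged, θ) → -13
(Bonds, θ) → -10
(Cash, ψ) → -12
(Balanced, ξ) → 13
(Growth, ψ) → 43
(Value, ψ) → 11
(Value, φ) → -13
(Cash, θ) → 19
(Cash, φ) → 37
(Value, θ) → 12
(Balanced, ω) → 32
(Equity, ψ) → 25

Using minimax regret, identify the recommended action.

Column bests: θ=27, φ=40, ψ=50, ω=49, ξ=46.
Hedged regrets: 40, 16, 20, 24, 56 → max 56
Balanced regrets: 0, 46, 0, 17, 33 → max 46
Bonds regrets: 37, 0, 34, 38, 32 → max 38
Value regrets: 15, 53, 39, 65, 65 → max 65
Growth regrets: 46, 14, 7, 1, 20 → max 46
Cash regrets: 8, 3, 62, 0, 0 → max 62
Equity regrets: 44, 11, 25, 58, 17 → max 58
Smallest max regret = 38 → Bonds.

Bonds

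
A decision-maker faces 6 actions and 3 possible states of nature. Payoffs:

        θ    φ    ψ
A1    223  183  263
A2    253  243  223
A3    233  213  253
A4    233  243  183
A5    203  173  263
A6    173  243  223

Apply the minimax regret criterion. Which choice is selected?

A3

Column bests: θ=253, φ=243, ψ=263.
A1 regrets: 30, 60, 0 → max 60
A2 regrets: 0, 0, 40 → max 40
A3 regrets: 20, 30, 10 → max 30
A4 regrets: 20, 0, 80 → max 80
A5 regrets: 50, 70, 0 → max 70
A6 regrets: 80, 0, 40 → max 80
Smallest max regret = 30 → A3.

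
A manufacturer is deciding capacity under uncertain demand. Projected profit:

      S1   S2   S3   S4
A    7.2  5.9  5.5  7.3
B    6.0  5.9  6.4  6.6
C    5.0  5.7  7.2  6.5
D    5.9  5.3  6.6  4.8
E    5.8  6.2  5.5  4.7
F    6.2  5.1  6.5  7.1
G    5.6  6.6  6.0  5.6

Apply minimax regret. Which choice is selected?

B

Column bests: S1=7.2, S2=6.6, S3=7.2, S4=7.3.
A regrets: 0.0, 0.7, 1.7, 0.0 → max 1.7
B regrets: 1.2, 0.7, 0.8, 0.7 → max 1.2
C regrets: 2.2, 0.9, 0.0, 0.8 → max 2.2
D regrets: 1.3, 1.3, 0.6, 2.5 → max 2.5
E regrets: 1.4, 0.4, 1.7, 2.6 → max 2.6
F regrets: 1.0, 1.5, 0.7, 0.2 → max 1.5
G regrets: 1.6, 0.0, 1.2, 1.7 → max 1.7
Smallest max regret = 1.2 → B.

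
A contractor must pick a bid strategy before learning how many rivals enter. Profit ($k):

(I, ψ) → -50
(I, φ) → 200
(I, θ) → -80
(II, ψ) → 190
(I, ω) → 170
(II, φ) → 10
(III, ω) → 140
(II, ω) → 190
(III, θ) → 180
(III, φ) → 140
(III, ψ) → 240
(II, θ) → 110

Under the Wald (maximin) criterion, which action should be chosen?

Row minima: I=-80, II=10, III=140
Best worst-case = 140 → III.

III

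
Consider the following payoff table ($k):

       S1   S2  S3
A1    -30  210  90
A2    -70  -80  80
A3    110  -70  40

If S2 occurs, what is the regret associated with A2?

290

Best payoff under S2 is 210.
Regret = 210 − (-80) = 290.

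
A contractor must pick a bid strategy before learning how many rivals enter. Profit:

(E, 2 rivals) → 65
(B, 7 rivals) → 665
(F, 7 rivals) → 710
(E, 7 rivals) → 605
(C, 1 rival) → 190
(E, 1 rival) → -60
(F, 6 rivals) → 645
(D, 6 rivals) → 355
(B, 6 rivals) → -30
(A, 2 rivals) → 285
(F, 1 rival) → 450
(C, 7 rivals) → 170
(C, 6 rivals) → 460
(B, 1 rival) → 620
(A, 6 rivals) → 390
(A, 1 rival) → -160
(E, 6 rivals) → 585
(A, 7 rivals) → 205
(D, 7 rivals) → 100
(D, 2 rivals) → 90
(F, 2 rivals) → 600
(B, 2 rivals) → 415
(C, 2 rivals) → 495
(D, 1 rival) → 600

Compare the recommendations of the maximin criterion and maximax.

maximin → F; maximax → F (agree)

Row minima: A=-160, B=-30, C=170, D=90, E=-60, F=450
Best worst-case = 450 → F.
Row maxima: A=390, B=665, C=495, D=600, E=605, F=710
Best best-case = 710 → F.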